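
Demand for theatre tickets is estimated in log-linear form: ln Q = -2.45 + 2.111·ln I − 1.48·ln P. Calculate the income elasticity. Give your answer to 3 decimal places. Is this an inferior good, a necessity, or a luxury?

2.111 (luxury)

In a log-linear demand, the coefficient on ln I is the income elasticity.
So η = 2.111.
η > 1 ⇒ luxury.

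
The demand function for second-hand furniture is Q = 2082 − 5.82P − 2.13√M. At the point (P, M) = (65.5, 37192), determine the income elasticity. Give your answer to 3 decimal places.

At P = 65.5, M = 37192: Q = 1290.015.
Holding P constant, ∂Q/∂M = -2.13/(2√M) = -0.00552236.
η_M = (∂Q/∂M)·(M/Q) = -0.00552236 × (37192/1290.015) = -0.159.

-0.159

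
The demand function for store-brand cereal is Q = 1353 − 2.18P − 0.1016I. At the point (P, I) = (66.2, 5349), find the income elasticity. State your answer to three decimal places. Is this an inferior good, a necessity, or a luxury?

-0.817 (inferior good)

At P = 66.2, I = 5349: Q = 665.226.
Holding P constant, ∂Q/∂I = −0.1016.
η_I = (∂Q/∂I)·(I/Q) = -0.1016 × (5349/665.226) = -0.817.
Since η < 0, this is an inferior good.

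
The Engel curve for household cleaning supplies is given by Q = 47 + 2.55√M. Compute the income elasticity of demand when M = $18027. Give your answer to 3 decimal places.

At M = 18027: Q = 389.375.
dQ/dM = 2.55/(2√M) = 0.00949617 at this income.
η = (dQ/dM)·(M/Q) = 0.00949617 × (18027/389.375) = 0.440.

0.440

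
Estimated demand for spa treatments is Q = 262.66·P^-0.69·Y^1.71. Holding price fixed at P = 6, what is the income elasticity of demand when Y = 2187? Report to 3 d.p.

1.710

For a multiplicative demand Q = A·P^α·Y^β, the income elasticity is β everywhere.
Here β = 1.71, so η = 1.710.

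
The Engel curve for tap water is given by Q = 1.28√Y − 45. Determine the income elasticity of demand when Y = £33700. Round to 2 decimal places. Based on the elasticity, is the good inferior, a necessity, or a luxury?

At Y = 33700: Q = 189.977.
dQ/dY = 1.28/(2√Y) = 0.0034863 at this income.
η = (dQ/dY)·(Y/Q) = 0.0034863 × (33700/189.977) = 0.62.
Since 0 < η < 1, the good is a necessity.

0.62 (necessity)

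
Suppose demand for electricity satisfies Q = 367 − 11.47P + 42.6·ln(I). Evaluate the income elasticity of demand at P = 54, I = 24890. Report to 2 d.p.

At P = 54, I = 24890: Q = 178.827.
Holding P constant, ∂Q/∂I = 42.6/I = 0.00171153.
η_I = (∂Q/∂I)·(I/Q) = 0.00171153 × (24890/178.827) = 0.24.

0.24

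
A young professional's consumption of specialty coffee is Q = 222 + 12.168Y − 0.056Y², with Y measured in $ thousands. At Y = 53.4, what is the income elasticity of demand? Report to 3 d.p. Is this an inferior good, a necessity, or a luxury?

0.464 (necessity)

At Y = 53.4: Q = 712.0838.
dQ/dY = 12.168 − 0.112Y = 6.18720.
η = (dQ/dY)·(Y/Q) = 6.18720 × (53.4/712.0838) = 0.464.
0 < η < 1 ⇒ necessity.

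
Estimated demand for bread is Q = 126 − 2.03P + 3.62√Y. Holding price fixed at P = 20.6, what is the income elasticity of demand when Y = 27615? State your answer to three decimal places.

At P = 20.6, Y = 27615: Q = 685.745.
Holding P constant, ∂Q/∂Y = 3.62/(2√Y) = 0.010892.
η_Y = (∂Q/∂Y)·(Y/Q) = 0.010892 × (27615/685.745) = 0.439.

0.439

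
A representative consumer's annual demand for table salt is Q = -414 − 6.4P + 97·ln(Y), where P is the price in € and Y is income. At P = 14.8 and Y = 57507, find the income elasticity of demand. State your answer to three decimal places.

At P = 14.8, Y = 57507: Q = 554.367.
Holding P constant, ∂Q/∂Y = 97/Y = 0.00168675.
η_Y = (∂Q/∂Y)·(Y/Q) = 0.00168675 × (57507/554.367) = 0.175.

0.175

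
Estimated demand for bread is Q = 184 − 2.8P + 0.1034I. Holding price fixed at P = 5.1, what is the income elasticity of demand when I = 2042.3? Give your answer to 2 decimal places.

At P = 5.1, I = 2042.3: Q = 380.894.
Holding P constant, ∂Q/∂I = 0.1034.
η_I = (∂Q/∂I)·(I/Q) = 0.1034 × (2042.3/380.894) = 0.55.

0.55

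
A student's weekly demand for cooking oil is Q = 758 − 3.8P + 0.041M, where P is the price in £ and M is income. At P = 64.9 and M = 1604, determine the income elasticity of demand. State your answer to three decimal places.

0.114

At P = 64.9, M = 1604: Q = 577.144.
Holding P constant, ∂Q/∂M = 0.041.
η_M = (∂Q/∂M)·(M/Q) = 0.041 × (1604/577.144) = 0.114.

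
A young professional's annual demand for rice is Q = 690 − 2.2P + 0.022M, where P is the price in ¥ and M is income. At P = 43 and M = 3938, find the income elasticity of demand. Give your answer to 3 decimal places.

0.127

At P = 43, M = 3938: Q = 682.036.
Holding P constant, ∂Q/∂M = 0.022.
η_M = (∂Q/∂M)·(M/Q) = 0.022 × (3938/682.036) = 0.127.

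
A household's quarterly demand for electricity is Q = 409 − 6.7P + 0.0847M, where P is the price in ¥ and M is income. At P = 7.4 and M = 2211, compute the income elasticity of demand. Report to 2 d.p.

0.34

At P = 7.4, M = 2211: Q = 546.692.
Holding P constant, ∂Q/∂M = 0.0847.
η_M = (∂Q/∂M)·(M/Q) = 0.0847 × (2211/546.692) = 0.34.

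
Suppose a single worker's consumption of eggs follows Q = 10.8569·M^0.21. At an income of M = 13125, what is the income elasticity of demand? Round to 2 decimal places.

For Q = A·M^β the income elasticity is constant and equal to β.
Here β = 0.21, so η = 0.21.

0.21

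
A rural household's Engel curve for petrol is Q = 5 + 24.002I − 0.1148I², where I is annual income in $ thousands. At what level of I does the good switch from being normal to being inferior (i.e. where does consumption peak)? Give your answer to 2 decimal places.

104.54

dQ/dI = 24.002 − 0.2296I.
The good is inferior where dQ/dI < 0. Setting dQ/dI = 0 gives I = 24.002 / 0.2296 = 104.54.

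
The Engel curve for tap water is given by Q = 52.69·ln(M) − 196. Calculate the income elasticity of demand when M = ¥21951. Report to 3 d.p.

At M = 21951: Q = 330.719.
dQ/dM = 52.69/M = 0.00240035 at this income.
η = (dQ/dM)·(M/Q) = 0.00240035 × (21951/330.719) = 0.159.

0.159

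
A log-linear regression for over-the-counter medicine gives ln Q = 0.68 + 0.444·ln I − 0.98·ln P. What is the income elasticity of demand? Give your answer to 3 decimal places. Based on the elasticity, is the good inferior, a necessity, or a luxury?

In a log-linear demand, the coefficient on ln I is the income elasticity.
So η = 0.444.
0 < η < 1 ⇒ necessity.

0.444 (necessity)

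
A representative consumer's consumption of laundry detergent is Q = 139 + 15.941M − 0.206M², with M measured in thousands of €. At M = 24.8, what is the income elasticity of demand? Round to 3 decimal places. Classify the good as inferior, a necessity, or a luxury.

At M = 24.8: Q = 407.6386.
dQ/dM = 15.941 − 0.412M = 5.72340.
η = (dQ/dM)·(M/Q) = 5.72340 × (24.8/407.6386) = 0.348.
0 < η < 1 ⇒ necessity.

0.348 (necessity)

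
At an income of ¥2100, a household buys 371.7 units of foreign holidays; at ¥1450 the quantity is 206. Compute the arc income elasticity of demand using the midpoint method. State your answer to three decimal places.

1.567

ΔQ = 206 − 371.7 = -165.7; midpoint Q̄ = (371.7 + 206)/2 = 288.85.
ΔI = 1450 − 2100 = -650; midpoint Ī = (2100 + 1450)/2 = 1775.
η = (ΔQ/Q̄) ÷ (ΔI/Ī) = (-165.7/288.85) ÷ (-650/1775) = 1.567.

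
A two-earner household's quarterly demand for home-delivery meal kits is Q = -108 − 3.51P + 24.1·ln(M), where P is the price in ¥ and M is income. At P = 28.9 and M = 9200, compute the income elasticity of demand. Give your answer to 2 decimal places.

2.29

At P = 28.9, M = 9200: Q = 10.521.
Holding P constant, ∂Q/∂M = 24.1/M = 0.00261957.
η_M = (∂Q/∂M)·(M/Q) = 0.00261957 × (9200/10.521) = 2.29.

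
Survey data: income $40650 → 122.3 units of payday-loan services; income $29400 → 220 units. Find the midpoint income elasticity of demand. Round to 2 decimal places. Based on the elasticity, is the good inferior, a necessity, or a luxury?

-1.78 (inferior good)

ΔQ = 220 − 122.3 = 97.7; midpoint Q̄ = (122.3 + 220)/2 = 171.15.
ΔI = 29400 − 40650 = -11250; midpoint Ī = (40650 + 29400)/2 = 35025.
η = (ΔQ/Q̄) ÷ (ΔI/Ī) = (97.7/171.15) ÷ (-11250/35025) = -1.78.
η < 0 ⇒ inferior good.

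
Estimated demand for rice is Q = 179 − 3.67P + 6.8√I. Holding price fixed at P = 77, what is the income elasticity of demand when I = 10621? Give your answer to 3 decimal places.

At P = 77, I = 10621: Q = 597.206.
Holding P constant, ∂Q/∂I = 6.8/(2√I) = 0.0329911.
η_I = (∂Q/∂I)·(I/Q) = 0.0329911 × (10621/597.206) = 0.587.

0.587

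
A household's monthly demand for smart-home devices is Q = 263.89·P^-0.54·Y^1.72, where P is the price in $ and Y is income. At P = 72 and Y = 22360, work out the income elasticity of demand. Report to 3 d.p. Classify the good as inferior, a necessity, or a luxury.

For a multiplicative demand Q = A·P^α·Y^β, the income elasticity is β everywhere.
Here β = 1.72, so η = 1.720.
Since η > 1, this is a luxury.

1.720 (luxury)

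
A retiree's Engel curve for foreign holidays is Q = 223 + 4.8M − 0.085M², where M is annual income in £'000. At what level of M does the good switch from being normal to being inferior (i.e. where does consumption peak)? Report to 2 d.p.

dQ/dM = 4.8 − 0.17M.
The good is inferior where dQ/dM < 0. Setting dQ/dM = 0 gives M = 4.8 / 0.17 = 28.24.

28.24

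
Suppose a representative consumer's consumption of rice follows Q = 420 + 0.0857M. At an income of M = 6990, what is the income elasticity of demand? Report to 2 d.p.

At M = 6990: Q = 1019.043.
dQ/dM = 0.0857.
η = (dQ/dM)·(M/Q) = 0.0857 × (6990/1019.043) = 0.59.

0.59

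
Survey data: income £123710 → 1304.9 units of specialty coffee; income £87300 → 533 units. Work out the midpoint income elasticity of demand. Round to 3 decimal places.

ΔQ = 533 − 1304.9 = -771.9; midpoint Q̄ = (1304.9 + 533)/2 = 918.95.
ΔI = 87300 − 123710 = -36410; midpoint Ī = (123710 + 87300)/2 = 105505.
η = (ΔQ/Q̄) ÷ (ΔI/Ī) = (-771.9/918.95) ÷ (-36410/105505) = 2.434.

2.434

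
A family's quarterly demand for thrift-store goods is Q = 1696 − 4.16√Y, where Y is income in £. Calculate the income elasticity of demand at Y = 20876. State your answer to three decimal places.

At Y = 20876: Q = 1094.941.
dQ/dY = -4.16/(2√Y) = -0.0143959 at this income.
η = (dQ/dY)·(Y/Q) = -0.0143959 × (20876/1094.941) = -0.274.

-0.274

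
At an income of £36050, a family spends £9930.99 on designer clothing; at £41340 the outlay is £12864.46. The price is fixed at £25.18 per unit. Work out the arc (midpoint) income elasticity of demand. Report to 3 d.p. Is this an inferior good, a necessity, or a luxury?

1.883 (luxury)

With a constant price, Q₁ = 9930.99/25.18 = 394.400 and Q₂ = 12864.46/25.18 = 510.900 (equivalently, work directly with expenditure since P cancels).
Midpoint %ΔQ = (12864.46 − 9930.99)/11397.72 = 0.25737; midpoint %ΔI = (41340 − 36050)/38695 = 0.13671.
η = 0.25737 / 0.13671 = 1.883.
η > 1 ⇒ luxury.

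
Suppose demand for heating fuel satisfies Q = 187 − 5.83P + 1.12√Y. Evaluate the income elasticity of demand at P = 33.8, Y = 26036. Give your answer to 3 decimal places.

At P = 33.8, Y = 26036: Q = 170.666.
Holding P constant, ∂Q/∂Y = 1.12/(2√Y) = 0.00347057.
η_Y = (∂Q/∂Y)·(Y/Q) = 0.00347057 × (26036/170.666) = 0.529.

0.529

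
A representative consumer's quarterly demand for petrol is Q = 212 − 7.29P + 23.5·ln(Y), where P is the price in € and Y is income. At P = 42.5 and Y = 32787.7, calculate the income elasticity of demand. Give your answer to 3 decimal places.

0.160

At P = 42.5, Y = 32787.7: Q = 146.524.
Holding P constant, ∂Q/∂Y = 23.5/Y = 0.000716732.
η_Y = (∂Q/∂Y)·(Y/Q) = 0.000716732 × (32787.7/146.524) = 0.160.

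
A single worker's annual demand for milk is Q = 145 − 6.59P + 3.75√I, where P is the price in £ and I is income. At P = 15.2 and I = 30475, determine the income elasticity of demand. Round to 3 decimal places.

0.468

At P = 15.2, I = 30475: Q = 699.473.
Holding P constant, ∂Q/∂I = 3.75/(2√I) = 0.0107406.
η_I = (∂Q/∂I)·(I/Q) = 0.0107406 × (30475/699.473) = 0.468.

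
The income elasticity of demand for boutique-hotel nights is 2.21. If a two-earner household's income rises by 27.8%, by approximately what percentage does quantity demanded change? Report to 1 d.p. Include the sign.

61.4%

%ΔQ ≈ η × %ΔI = 2.21 × 27.8% = 61.4%.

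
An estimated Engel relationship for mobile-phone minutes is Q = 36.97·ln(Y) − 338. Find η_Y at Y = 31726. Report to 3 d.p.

At Y = 31726: Q = 45.190.
dQ/dY = 36.97/Y = 0.00116529 at this income.
η = (dQ/dY)·(Y/Q) = 0.00116529 × (31726/45.190) = 0.818.

0.818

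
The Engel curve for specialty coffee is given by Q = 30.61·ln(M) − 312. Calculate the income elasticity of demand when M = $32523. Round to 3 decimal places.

At M = 32523: Q = 6.029.
dQ/dM = 30.61/M = 0.00094118 at this income.
η = (dQ/dM)·(M/Q) = 0.00094118 × (32523/6.029) = 5.077.

5.077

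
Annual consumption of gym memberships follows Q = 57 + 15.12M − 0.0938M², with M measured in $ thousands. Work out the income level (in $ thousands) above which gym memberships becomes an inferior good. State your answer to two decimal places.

dQ/dM = 15.12 − 0.1876M.
The good is inferior where dQ/dM < 0. Setting dQ/dM = 0 gives M = 15.12 / 0.1876 = 80.60.

80.60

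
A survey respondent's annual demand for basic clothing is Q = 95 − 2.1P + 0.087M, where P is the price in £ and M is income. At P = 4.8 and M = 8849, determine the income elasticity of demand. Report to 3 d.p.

0.901

At P = 4.8, M = 8849: Q = 854.783.
Holding P constant, ∂Q/∂M = 0.087.
η_M = (∂Q/∂M)·(M/Q) = 0.087 × (8849/854.783) = 0.901.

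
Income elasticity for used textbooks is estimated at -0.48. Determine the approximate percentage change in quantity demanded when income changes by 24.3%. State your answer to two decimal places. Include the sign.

-11.66%

%ΔQ ≈ η × %ΔI = -0.48 × 24.3% = -11.66%.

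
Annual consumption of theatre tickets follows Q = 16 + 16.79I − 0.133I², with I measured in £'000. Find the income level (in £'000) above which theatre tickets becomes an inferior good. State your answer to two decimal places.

63.12

dQ/dI = 16.79 − 0.266I.
The good is inferior where dQ/dI < 0. Setting dQ/dI = 0 gives I = 16.79 / 0.266 = 63.12.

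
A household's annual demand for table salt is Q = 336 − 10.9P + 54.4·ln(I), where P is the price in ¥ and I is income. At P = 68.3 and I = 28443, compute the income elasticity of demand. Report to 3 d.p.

0.364

At P = 68.3, I = 28443: Q = 149.438.
Holding P constant, ∂Q/∂I = 54.4/I = 0.0019126.
η_I = (∂Q/∂I)·(I/Q) = 0.0019126 × (28443/149.438) = 0.364.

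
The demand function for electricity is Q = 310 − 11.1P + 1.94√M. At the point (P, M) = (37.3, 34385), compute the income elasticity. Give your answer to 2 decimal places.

At P = 37.3, M = 34385: Q = 255.708.
Holding P constant, ∂Q/∂M = 1.94/(2√M) = 0.00523103.
η_M = (∂Q/∂M)·(M/Q) = 0.00523103 × (34385/255.708) = 0.70.

0.70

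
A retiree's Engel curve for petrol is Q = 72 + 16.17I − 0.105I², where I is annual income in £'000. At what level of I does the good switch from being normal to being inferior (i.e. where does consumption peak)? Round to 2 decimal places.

77.00

dQ/dI = 16.17 − 0.21I.
The good is inferior where dQ/dI < 0. Setting dQ/dI = 0 gives I = 16.17 / 0.21 = 77.00.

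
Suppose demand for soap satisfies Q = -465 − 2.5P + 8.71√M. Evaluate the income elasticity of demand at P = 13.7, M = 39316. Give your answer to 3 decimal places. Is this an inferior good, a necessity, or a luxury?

0.703 (necessity)

At P = 13.7, M = 39316: Q = 1227.792.
Holding P constant, ∂Q/∂M = 8.71/(2√M) = 0.0219636.
η_M = (∂Q/∂M)·(M/Q) = 0.0219636 × (39316/1227.792) = 0.703.
Since 0 < η < 1, this is a necessity.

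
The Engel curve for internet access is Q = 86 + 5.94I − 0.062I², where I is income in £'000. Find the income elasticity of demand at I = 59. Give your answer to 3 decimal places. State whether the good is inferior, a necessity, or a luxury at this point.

-0.368 (inferior good)

At I = 59: Q = 220.6380.
dQ/dI = 5.94 − 0.124I = -1.37600.
η = (dQ/dI)·(I/Q) = -1.37600 × (59/220.6380) = -0.368.
η < 0 ⇒ inferior good.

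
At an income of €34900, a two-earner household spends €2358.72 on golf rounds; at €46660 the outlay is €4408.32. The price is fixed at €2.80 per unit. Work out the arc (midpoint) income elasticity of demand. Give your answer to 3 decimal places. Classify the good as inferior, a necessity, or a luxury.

2.101 (luxury)

With a constant price, Q₁ = 2358.72/2.80 = 842.400 and Q₂ = 4408.32/2.80 = 1574.400 (equivalently, work directly with expenditure since P cancels).
Midpoint %ΔQ = (4408.32 − 2358.72)/3383.52 = 0.60576; midpoint %ΔI = (46660 − 34900)/40780 = 0.28838.
η = 0.60576 / 0.28838 = 2.101.
η > 1 ⇒ luxury.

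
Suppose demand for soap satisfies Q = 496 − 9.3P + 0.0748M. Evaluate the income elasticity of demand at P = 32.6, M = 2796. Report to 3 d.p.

At P = 32.6, M = 2796: Q = 401.961.
Holding P constant, ∂Q/∂M = 0.0748.
η_M = (∂Q/∂M)·(M/Q) = 0.0748 × (2796/401.961) = 0.520.

0.520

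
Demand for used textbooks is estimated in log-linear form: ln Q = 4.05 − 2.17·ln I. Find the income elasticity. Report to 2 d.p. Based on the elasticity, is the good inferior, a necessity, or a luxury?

In a log-linear demand, the coefficient on ln I is the income elasticity.
So η = -2.17.
η < 0 ⇒ inferior good.

-2.17 (inferior good)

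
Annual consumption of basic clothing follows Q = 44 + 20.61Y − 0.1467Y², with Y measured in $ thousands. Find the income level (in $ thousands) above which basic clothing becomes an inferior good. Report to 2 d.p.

70.25

dQ/dY = 20.61 − 0.2934Y.
The good is inferior where dQ/dY < 0. Setting dQ/dY = 0 gives Y = 20.61 / 0.2934 = 70.25.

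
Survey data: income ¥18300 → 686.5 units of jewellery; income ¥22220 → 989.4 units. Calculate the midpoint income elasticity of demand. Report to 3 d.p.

ΔQ = 989.4 − 686.5 = 302.9; midpoint Q̄ = (686.5 + 989.4)/2 = 837.95.
ΔI = 22220 − 18300 = 3920; midpoint Ī = (18300 + 22220)/2 = 20260.
η = (ΔQ/Q̄) ÷ (ΔI/Ī) = (302.9/837.95) ÷ (3920/20260) = 1.868.

1.868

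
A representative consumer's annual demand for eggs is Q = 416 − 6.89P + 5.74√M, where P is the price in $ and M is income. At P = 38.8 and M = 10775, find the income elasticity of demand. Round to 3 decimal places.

0.400

At P = 38.8, M = 10775: Q = 744.495.
Holding P constant, ∂Q/∂M = 5.74/(2√M) = 0.0276486.
η_M = (∂Q/∂M)·(M/Q) = 0.0276486 × (10775/744.495) = 0.400.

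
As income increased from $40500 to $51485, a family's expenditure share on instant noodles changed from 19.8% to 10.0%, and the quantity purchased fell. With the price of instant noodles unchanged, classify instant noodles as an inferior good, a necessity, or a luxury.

Quantity demanded falls as income rises, so η < 0.

inferior good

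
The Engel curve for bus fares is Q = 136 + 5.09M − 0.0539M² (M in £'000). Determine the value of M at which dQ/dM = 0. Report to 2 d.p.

dQ/dM = 5.09 − 0.1078M.
The good is inferior where dQ/dM < 0. Setting dQ/dM = 0 gives M = 5.09 / 0.1078 = 47.22.

47.22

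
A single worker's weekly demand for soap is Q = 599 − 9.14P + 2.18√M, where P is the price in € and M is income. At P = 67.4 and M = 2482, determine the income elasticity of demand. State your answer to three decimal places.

0.593

At P = 67.4, M = 2482: Q = 91.571.
Holding P constant, ∂Q/∂M = 2.18/(2√M) = 0.0218789.
η_M = (∂Q/∂M)·(M/Q) = 0.0218789 × (2482/91.571) = 0.593.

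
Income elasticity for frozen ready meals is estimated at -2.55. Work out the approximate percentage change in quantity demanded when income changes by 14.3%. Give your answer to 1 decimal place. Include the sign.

-36.5%

%ΔQ ≈ η × %ΔI = -2.55 × 14.3% = -36.5%.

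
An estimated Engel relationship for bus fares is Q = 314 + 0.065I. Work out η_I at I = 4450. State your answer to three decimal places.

At I = 4450: Q = 603.250.
dQ/dI = 0.065.
η = (dQ/dI)·(I/Q) = 0.065 × (4450/603.250) = 0.479.

0.479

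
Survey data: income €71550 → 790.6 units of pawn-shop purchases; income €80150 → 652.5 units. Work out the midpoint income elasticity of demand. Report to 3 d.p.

-1.688

ΔQ = 652.5 − 790.6 = -138.1; midpoint Q̄ = (790.6 + 652.5)/2 = 721.55.
ΔI = 80150 − 71550 = 8600; midpoint Ī = (71550 + 80150)/2 = 75850.
η = (ΔQ/Q̄) ÷ (ΔI/Ī) = (-138.1/721.55) ÷ (8600/75850) = -1.688.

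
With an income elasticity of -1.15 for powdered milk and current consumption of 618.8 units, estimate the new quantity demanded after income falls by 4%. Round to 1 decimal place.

647.3

%ΔQ ≈ η × %ΔI = -1.15 × (-4%) = 4.6%.
New Q ≈ 618.8 × (1 + 0.046) = 647.3.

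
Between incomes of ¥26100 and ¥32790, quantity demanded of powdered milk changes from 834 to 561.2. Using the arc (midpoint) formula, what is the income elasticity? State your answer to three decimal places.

-1.721

ΔQ = 561.2 − 834 = -272.8; midpoint Q̄ = (834 + 561.2)/2 = 697.6.
ΔI = 32790 − 26100 = 6690; midpoint Ī = (26100 + 32790)/2 = 29445.
η = (ΔQ/Q̄) ÷ (ΔI/Ī) = (-272.8/697.6) ÷ (6690/29445) = -1.721.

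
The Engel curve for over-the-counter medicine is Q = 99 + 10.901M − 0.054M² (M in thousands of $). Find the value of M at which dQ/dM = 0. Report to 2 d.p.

dQ/dM = 10.901 − 0.108M.
The good is inferior where dQ/dM < 0. Setting dQ/dM = 0 gives M = 10.901 / 0.108 = 100.94.

100.94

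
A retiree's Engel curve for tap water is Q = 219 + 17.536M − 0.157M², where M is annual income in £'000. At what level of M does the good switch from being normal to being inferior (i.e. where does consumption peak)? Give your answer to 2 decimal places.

dQ/dM = 17.536 − 0.314M.
The good is inferior where dQ/dM < 0. Setting dQ/dM = 0 gives M = 17.536 / 0.314 = 55.85.

55.85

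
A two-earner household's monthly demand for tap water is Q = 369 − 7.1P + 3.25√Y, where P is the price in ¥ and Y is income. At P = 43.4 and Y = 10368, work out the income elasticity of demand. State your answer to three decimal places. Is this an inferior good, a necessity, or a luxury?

0.422 (necessity)

At P = 43.4, Y = 10368: Q = 391.786.
Holding P constant, ∂Q/∂Y = 3.25/(2√Y) = 0.015959.
η_Y = (∂Q/∂Y)·(Y/Q) = 0.015959 × (10368/391.786) = 0.422.
Since 0 < η < 1, this is a necessity.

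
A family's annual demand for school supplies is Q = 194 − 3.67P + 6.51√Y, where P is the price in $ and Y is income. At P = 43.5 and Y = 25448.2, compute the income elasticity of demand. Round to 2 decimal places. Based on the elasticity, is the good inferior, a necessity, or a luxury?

At P = 43.5, Y = 25448.2: Q = 1072.862.
Holding P constant, ∂Q/∂Y = 6.51/(2√Y) = 0.0204043.
η_Y = (∂Q/∂Y)·(Y/Q) = 0.0204043 × (25448.2/1072.862) = 0.48.
Since 0 < η < 1, this is a necessity.

0.48 (necessity)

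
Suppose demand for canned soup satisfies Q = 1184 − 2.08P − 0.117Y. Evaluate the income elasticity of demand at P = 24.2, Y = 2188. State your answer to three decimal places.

-0.292

At P = 24.2, Y = 2188: Q = 877.668.
Holding P constant, ∂Q/∂Y = −0.117.
η_Y = (∂Q/∂Y)·(Y/Q) = -0.117 × (2188/877.668) = -0.292.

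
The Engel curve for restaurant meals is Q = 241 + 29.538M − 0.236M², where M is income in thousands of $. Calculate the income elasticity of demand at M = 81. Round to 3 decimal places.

-0.649

At M = 81: Q = 1085.1820.
dQ/dM = 29.538 − 0.472M = -8.69400.
η = (dQ/dM)·(M/Q) = -8.69400 × (81/1085.1820) = -0.649.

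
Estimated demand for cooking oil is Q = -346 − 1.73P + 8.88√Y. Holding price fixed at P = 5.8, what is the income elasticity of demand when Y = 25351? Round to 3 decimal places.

At P = 5.8, Y = 25351: Q = 1057.839.
Holding P constant, ∂Q/∂Y = 8.88/(2√Y) = 0.0278859.
η_Y = (∂Q/∂Y)·(Y/Q) = 0.0278859 × (25351/1057.839) = 0.668.

0.668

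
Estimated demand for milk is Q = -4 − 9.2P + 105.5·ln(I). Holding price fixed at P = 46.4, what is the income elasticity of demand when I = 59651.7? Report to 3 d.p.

At P = 46.4, I = 59651.7: Q = 729.227.
Holding P constant, ∂Q/∂I = 105.5/I = 0.0017686.
η_I = (∂Q/∂I)·(I/Q) = 0.0017686 × (59651.7/729.227) = 0.145.

0.145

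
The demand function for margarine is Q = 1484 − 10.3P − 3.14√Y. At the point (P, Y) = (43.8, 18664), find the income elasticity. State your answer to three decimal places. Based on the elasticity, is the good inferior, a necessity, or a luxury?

-0.355 (inferior good)

At P = 43.8, Y = 18664: Q = 603.885.
Holding P constant, ∂Q/∂Y = -3.14/(2√Y) = -0.011492.
η_Y = (∂Q/∂Y)·(Y/Q) = -0.011492 × (18664/603.885) = -0.355.
Since η < 0, this is an inferior good.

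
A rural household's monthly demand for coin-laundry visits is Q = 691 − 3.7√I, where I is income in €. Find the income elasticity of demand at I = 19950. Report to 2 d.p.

At I = 19950: Q = 168.395.
dQ/dI = -3.7/(2√I) = -0.0130979 at this income.
η = (dQ/dI)·(I/Q) = -0.0130979 × (19950/168.395) = -1.55.

-1.55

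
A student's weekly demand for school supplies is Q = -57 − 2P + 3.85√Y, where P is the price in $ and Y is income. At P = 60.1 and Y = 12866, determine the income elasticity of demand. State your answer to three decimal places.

At P = 60.1, Y = 12866: Q = 259.499.
Holding P constant, ∂Q/∂Y = 3.85/(2√Y) = 0.0169711.
η_Y = (∂Q/∂Y)·(Y/Q) = 0.0169711 × (12866/259.499) = 0.841.

0.841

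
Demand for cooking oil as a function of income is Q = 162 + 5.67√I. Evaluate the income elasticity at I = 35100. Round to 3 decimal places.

0.434

At I = 35100: Q = 1224.274.
dQ/dI = 5.67/(2√I) = 0.0151321 at this income.
η = (dQ/dI)·(I/Q) = 0.0151321 × (35100/1224.274) = 0.434.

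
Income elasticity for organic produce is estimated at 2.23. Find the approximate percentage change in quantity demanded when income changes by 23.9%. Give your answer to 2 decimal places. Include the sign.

53.30%

%ΔQ ≈ η × %ΔI = 2.23 × 23.9% = 53.30%.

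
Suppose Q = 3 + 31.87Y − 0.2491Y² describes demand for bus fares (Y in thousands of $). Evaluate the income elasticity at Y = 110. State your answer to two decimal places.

At Y = 110: Q = 494.5900.
dQ/dY = 31.87 − 0.4982Y = -22.93200.
η = (dQ/dY)·(Y/Q) = -22.93200 × (110/494.5900) = -5.10.

-5.10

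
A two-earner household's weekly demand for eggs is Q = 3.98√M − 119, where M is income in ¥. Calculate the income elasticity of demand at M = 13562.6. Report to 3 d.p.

0.673

At M = 13562.6: Q = 344.505.
dQ/dM = 3.98/(2√M) = 0.0170876 at this income.
η = (dQ/dM)·(M/Q) = 0.0170876 × (13562.6/344.505) = 0.673.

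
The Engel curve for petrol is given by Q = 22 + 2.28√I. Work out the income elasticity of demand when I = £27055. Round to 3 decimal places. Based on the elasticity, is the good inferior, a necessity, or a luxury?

At I = 27055: Q = 397.024.
dQ/dI = 2.28/(2√I) = 0.00693076 at this income.
η = (dQ/dI)·(I/Q) = 0.00693076 × (27055/397.024) = 0.472.
Since 0 < η < 1, the good is a necessity.

0.472 (necessity)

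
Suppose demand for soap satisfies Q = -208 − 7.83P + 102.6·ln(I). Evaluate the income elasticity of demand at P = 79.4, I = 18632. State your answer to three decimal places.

0.573

At P = 79.4, I = 18632: Q = 179.126.
Holding P constant, ∂Q/∂I = 102.6/I = 0.00550666.
η_I = (∂Q/∂I)·(I/Q) = 0.00550666 × (18632/179.126) = 0.573.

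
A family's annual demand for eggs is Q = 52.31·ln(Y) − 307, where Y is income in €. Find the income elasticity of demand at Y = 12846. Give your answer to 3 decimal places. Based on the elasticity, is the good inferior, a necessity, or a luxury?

0.278 (necessity)

At Y = 12846: Q = 187.894.
dQ/dY = 52.31/Y = 0.00407208 at this income.
η = (dQ/dY)·(Y/Q) = 0.00407208 × (12846/187.894) = 0.278.
Since 0 < η < 1, the good is a necessity.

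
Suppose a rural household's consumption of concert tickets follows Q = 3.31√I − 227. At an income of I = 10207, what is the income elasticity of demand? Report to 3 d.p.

At I = 10207: Q = 107.408.
dQ/dI = 3.31/(2√I) = 0.0163813 at this income.
η = (dQ/dI)·(I/Q) = 0.0163813 × (10207/107.408) = 1.557.

1.557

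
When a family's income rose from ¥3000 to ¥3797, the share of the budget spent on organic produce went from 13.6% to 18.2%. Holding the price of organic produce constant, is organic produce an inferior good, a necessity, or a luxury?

The budget share rises as income rises, so η > 1.

luxury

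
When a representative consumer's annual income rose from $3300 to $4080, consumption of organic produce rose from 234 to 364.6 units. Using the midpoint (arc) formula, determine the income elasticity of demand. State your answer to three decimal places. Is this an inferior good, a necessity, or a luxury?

2.064 (luxury)

ΔQ = 364.6 − 234 = 130.6; midpoint Q̄ = (234 + 364.6)/2 = 299.3.
ΔI = 4080 − 3300 = 780; midpoint Ī = (3300 + 4080)/2 = 3690.
η = (ΔQ/Q̄) ÷ (ΔI/Ī) = (130.6/299.3) ÷ (780/3690) = 2.064.
η > 1 ⇒ luxury.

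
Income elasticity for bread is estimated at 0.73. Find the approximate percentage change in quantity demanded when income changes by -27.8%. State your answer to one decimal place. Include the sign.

-20.3%

%ΔQ ≈ η × %ΔI = 0.73 × (-27.8%) = -20.3%.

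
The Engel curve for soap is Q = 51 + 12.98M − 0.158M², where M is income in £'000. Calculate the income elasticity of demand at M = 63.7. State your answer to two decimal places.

At M = 63.7: Q = 236.7110.
dQ/dM = 12.98 − 0.316M = -7.14920.
η = (dQ/dM)·(M/Q) = -7.14920 × (63.7/236.7110) = -1.92.

-1.92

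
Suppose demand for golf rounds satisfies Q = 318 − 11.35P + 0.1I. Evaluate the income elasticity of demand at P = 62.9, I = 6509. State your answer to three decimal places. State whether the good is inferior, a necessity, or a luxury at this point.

2.553 (luxury)

At P = 62.9, I = 6509: Q = 254.985.
Holding P constant, ∂Q/∂I = 0.1.
η_I = (∂Q/∂I)·(I/Q) = 0.1 × (6509/254.985) = 2.553.
Since η > 1, this is a luxury.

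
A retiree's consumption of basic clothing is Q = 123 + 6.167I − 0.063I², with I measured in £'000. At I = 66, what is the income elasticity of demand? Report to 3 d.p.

-0.555

At I = 66: Q = 255.5940.
dQ/dI = 6.167 − 0.126I = -2.14900.
η = (dQ/dI)·(I/Q) = -2.14900 × (66/255.5940) = -0.555.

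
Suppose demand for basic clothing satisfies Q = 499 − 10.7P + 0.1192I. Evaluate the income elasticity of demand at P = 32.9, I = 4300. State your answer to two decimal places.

0.78

At P = 32.9, I = 4300: Q = 659.530.
Holding P constant, ∂Q/∂I = 0.1192.
η_I = (∂Q/∂I)·(I/Q) = 0.1192 × (4300/659.530) = 0.78.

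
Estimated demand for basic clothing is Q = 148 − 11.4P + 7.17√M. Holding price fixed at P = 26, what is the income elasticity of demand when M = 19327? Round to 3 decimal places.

At P = 26, M = 19327: Q = 848.385.
Holding P constant, ∂Q/∂M = 7.17/(2√M) = 0.0257874.
η_M = (∂Q/∂M)·(M/Q) = 0.0257874 × (19327/848.385) = 0.587.

0.587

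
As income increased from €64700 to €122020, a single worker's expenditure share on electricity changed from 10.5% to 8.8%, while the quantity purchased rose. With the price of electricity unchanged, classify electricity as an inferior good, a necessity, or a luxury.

Quantity rises but the budget share falls as income rises, so 0 < η < 1.

necessity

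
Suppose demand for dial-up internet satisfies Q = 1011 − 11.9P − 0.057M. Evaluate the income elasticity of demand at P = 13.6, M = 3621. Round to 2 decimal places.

At P = 13.6, M = 3621: Q = 642.763.
Holding P constant, ∂Q/∂M = −0.057.
η_M = (∂Q/∂M)·(M/Q) = -0.057 × (3621/642.763) = -0.32.

-0.32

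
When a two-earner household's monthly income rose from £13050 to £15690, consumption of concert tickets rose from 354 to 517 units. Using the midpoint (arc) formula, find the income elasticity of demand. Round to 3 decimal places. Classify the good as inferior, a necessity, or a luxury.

2.037 (luxury)

ΔQ = 517 − 354 = 163; midpoint Q̄ = (354 + 517)/2 = 435.5.
ΔI = 15690 − 13050 = 2640; midpoint Ī = (13050 + 15690)/2 = 14370.
η = (ΔQ/Q̄) ÷ (ΔI/Ī) = (163/435.5) ÷ (2640/14370) = 2.037.
η > 1 ⇒ luxury.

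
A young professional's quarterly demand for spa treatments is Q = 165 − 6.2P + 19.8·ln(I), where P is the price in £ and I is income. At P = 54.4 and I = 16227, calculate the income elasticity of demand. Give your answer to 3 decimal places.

At P = 54.4, I = 16227: Q = 19.670.
Holding P constant, ∂Q/∂I = 19.8/I = 0.00122019.
η_I = (∂Q/∂I)·(I/Q) = 0.00122019 × (16227/19.670) = 1.007.

1.007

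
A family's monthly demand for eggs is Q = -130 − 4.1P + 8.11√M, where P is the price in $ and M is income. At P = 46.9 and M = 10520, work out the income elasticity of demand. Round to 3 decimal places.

0.816

At P = 46.9, M = 10520: Q = 509.529.
Holding P constant, ∂Q/∂M = 8.11/(2√M) = 0.0395351.
η_M = (∂Q/∂M)·(M/Q) = 0.0395351 × (10520/509.529) = 0.816.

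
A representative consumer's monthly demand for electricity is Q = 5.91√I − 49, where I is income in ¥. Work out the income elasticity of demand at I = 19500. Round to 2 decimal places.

At I = 19500: Q = 776.287.
dQ/dI = 5.91/(2√I) = 0.0211612 at this income.
η = (dQ/dI)·(I/Q) = 0.0211612 × (19500/776.287) = 0.53.

0.53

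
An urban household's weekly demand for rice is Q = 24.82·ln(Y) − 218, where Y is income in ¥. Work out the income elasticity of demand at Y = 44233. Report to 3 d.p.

0.522

At Y = 44233: Q = 47.505.
dQ/dY = 24.82/Y = 0.00056112 at this income.
η = (dQ/dY)·(Y/Q) = 0.00056112 × (44233/47.505) = 0.522.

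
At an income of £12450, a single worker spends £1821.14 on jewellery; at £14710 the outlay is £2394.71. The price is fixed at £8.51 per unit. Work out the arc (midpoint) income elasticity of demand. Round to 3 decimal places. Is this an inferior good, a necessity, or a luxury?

1.635 (luxury)

With a constant price, Q₁ = 1821.14/8.51 = 214.000 and Q₂ = 2394.71/8.51 = 281.400 (equivalently, work directly with expenditure since P cancels).
Midpoint %ΔQ = (2394.71 − 1821.14)/2107.93 = 0.27210; midpoint %ΔI = (14710 − 12450)/13580 = 0.16642.
η = 0.27210 / 0.16642 = 1.635.
η > 1 ⇒ luxury.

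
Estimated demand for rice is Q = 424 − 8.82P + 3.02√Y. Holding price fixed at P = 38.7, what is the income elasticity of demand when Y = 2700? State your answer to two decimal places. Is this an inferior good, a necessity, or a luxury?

At P = 38.7, Y = 2700: Q = 239.590.
Holding P constant, ∂Q/∂Y = 3.02/(2√Y) = 0.02906.
η_Y = (∂Q/∂Y)·(Y/Q) = 0.02906 × (2700/239.590) = 0.33.
Since 0 < η < 1, this is a necessity.

0.33 (necessity)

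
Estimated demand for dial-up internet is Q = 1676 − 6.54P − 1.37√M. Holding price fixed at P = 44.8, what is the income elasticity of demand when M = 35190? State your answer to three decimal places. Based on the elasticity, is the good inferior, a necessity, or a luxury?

-0.114 (inferior good)

At P = 44.8, M = 35190: Q = 1126.010.
Holding P constant, ∂Q/∂M = -1.37/(2√M) = -0.00365158.
η_M = (∂Q/∂M)·(M/Q) = -0.00365158 × (35190/1126.010) = -0.114.
Since η < 0, this is an inferior good.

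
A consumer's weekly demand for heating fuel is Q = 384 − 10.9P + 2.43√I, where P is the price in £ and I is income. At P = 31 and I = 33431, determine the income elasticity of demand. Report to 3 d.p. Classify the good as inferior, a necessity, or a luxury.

At P = 31, I = 33431: Q = 490.405.
Holding P constant, ∂Q/∂I = 2.43/(2√I) = 0.0066451.
η_I = (∂Q/∂I)·(I/Q) = 0.0066451 × (33431/490.405) = 0.453.
Since 0 < η < 1, this is a necessity.

0.453 (necessity)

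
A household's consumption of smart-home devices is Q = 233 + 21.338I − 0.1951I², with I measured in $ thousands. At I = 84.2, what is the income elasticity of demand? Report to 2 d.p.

-1.50

At I = 84.2: Q = 646.4708.
dQ/dI = 21.338 − 0.3902I = -11.51684.
η = (dQ/dI)·(I/Q) = -11.51684 × (84.2/646.4708) = -1.50.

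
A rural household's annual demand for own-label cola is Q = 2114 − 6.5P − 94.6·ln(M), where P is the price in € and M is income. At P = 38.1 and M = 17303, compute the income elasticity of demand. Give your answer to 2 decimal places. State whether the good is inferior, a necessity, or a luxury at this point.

-0.10 (inferior good)

At P = 38.1, M = 17303: Q = 943.183.
Holding P constant, ∂Q/∂M = -94.6/M = -0.00546726.
η_M = (∂Q/∂M)·(M/Q) = -0.00546726 × (17303/943.183) = -0.10.
Since η < 0, this is an inferior good.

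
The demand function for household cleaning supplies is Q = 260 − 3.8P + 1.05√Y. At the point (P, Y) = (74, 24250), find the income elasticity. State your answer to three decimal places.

At P = 74, Y = 24250: Q = 142.310.
Holding P constant, ∂Q/∂Y = 1.05/(2√Y) = 0.00337135.
η_Y = (∂Q/∂Y)·(Y/Q) = 0.00337135 × (24250/142.310) = 0.574.

0.574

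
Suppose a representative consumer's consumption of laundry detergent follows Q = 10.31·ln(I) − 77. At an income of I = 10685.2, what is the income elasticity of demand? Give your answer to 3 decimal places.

0.553

At I = 10685.2: Q = 18.642.
dQ/dI = 10.31/I = 0.000964886 at this income.
η = (dQ/dI)·(I/Q) = 0.000964886 × (10685.2/18.642) = 0.553.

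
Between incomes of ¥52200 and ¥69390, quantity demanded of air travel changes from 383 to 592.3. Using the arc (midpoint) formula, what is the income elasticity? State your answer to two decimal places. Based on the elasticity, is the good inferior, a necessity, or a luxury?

1.52 (luxury)

ΔQ = 592.3 − 383 = 209.3; midpoint Q̄ = (383 + 592.3)/2 = 487.65.
ΔI = 69390 − 52200 = 17190; midpoint Ī = (52200 + 69390)/2 = 60795.
η = (ΔQ/Q̄) ÷ (ΔI/Ī) = (209.3/487.65) ÷ (17190/60795) = 1.52.
η > 1 ⇒ luxury.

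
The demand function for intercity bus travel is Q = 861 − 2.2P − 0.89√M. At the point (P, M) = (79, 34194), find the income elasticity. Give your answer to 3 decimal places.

At P = 79, M = 34194: Q = 522.625.
Holding P constant, ∂Q/∂M = -0.89/(2√M) = -0.0024065.
η_M = (∂Q/∂M)·(M/Q) = -0.0024065 × (34194/522.625) = -0.157.

-0.157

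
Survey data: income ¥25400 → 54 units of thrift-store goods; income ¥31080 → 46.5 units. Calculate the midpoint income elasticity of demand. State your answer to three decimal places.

ΔQ = 46.5 − 54 = -7.5; midpoint Q̄ = (54 + 46.5)/2 = 50.25.
ΔI = 31080 − 25400 = 5680; midpoint Ī = (25400 + 31080)/2 = 28240.
η = (ΔQ/Q̄) ÷ (ΔI/Ī) = (-7.5/50.25) ÷ (5680/28240) = -0.742.

-0.742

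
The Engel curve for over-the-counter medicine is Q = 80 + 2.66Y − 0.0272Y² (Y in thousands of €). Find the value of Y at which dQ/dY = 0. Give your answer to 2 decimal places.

dQ/dY = 2.66 − 0.0544Y.
The good is inferior where dQ/dY < 0. Setting dQ/dY = 0 gives Y = 2.66 / 0.0544 = 48.90.

48.90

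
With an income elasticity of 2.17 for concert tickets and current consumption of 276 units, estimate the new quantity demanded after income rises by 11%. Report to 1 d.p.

%ΔQ ≈ η × %ΔI = 2.17 × 11% = 23.87%.
New Q ≈ 276 × (1 + 0.2387) = 341.9.

341.9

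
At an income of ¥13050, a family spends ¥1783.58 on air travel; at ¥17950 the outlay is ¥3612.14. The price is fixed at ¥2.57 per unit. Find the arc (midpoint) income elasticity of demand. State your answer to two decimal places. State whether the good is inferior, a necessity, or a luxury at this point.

With a constant price, Q₁ = 1783.58/2.57 = 694.000 and Q₂ = 3612.14/2.57 = 1405.502 (equivalently, work directly with expenditure since P cancels).
Midpoint %ΔQ = (3612.14 − 1783.58)/2697.86 = 0.67778; midpoint %ΔI = (17950 − 13050)/15500 = 0.31613.
η = 0.67778 / 0.31613 = 2.14.
η > 1 ⇒ luxury.

2.14 (luxury)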